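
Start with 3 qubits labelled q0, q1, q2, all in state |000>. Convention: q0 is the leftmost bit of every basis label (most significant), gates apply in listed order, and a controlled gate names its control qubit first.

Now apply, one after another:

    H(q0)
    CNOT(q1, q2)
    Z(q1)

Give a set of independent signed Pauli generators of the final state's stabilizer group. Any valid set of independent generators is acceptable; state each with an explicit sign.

One valid set of independent stabilizer generators is +XII, +IZI, +IIZ (any independent generating set of the same group is equally correct).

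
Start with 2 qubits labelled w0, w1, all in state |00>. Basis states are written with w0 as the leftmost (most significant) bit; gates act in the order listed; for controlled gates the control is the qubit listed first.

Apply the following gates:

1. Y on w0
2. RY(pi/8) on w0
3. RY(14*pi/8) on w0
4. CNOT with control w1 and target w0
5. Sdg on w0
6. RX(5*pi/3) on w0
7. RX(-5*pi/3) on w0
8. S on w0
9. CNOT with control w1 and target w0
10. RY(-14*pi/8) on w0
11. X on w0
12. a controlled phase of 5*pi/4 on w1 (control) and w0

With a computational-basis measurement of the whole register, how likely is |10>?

The probability of measuring |10> is sin(pi/16)**2. Key observation: gates 3-10 undo each other exactly, leaving only the rest of the circuit to track.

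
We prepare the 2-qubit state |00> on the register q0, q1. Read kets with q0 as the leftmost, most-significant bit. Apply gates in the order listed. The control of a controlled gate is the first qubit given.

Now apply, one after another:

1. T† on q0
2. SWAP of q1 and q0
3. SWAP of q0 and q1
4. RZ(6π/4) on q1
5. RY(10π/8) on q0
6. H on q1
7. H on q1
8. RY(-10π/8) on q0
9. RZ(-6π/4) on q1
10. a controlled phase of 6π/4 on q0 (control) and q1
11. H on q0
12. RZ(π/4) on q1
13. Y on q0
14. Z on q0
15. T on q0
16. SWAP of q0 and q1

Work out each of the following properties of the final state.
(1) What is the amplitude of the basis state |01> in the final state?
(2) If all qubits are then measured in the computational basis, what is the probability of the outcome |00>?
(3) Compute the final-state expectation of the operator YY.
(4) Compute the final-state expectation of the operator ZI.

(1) The final state's coefficient on |01> equals -sqrt(2)*exp(5*I*pi/8)/2. Key observation: steps 4-9 multiply out to the identity, so the circuit reduces to the remaining gates.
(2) The probability of measuring |00> is 1/2.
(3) In the final state, YY has expectation 0.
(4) The expectation value of ZI is 1.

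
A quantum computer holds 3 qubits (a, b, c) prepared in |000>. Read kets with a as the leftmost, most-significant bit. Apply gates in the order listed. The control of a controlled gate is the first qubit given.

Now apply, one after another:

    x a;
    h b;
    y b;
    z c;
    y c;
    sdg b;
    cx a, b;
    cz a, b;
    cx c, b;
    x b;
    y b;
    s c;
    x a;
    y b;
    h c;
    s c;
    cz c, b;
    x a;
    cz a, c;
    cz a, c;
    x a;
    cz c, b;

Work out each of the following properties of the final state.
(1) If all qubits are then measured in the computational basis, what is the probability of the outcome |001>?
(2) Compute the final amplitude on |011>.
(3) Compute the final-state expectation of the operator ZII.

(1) The probability of measuring |001> is 1/4. Key observation: gates 17-22 undo each other exactly, leaving only the rest of the circuit to track.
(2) The amplitude on |011> is -1/2.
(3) In the final state, ZII has expectation 1.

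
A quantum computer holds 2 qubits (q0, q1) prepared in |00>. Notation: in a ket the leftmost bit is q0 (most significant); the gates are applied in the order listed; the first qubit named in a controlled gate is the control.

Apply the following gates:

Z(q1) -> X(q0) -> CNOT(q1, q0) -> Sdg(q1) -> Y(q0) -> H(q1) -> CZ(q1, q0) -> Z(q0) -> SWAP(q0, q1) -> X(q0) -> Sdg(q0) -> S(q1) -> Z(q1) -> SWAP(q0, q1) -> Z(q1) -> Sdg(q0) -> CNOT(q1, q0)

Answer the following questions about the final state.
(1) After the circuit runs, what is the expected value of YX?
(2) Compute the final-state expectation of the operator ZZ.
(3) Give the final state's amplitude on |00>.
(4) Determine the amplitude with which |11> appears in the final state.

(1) In the final state, YX has expectation 1.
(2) The expectation value of ZZ is 1.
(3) |00> carries amplitude -sqrt(2)*I/2 in the final state.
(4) The amplitude on |11> is sqrt(2)/2.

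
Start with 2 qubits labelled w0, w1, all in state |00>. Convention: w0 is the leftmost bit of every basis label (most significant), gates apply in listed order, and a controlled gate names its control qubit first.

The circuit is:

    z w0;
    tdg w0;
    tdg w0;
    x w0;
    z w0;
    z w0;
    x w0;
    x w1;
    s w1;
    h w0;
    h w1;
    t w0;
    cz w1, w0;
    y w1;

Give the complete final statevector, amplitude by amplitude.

The resulting statevector has amplitude -1/2 on |00>, -1/2 on |01>, exp(I*pi/4)/2 on |10>, -exp(I*pi/4)/2 on |11>. Key observation: the block from step 4 through step 7 cancels to the identity and can be dropped.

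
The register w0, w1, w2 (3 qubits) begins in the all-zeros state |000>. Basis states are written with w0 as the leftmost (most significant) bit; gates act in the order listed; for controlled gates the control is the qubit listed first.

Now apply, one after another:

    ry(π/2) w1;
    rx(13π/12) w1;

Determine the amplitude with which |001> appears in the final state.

|001> carries amplitude 0 in the final state.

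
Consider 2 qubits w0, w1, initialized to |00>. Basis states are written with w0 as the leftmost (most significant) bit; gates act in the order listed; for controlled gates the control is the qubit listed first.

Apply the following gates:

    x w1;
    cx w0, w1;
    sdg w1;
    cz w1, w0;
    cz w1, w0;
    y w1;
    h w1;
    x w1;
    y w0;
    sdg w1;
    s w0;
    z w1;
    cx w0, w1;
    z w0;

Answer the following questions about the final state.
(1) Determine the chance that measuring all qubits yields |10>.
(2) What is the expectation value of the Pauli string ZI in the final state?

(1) The probability of measuring |10> is 1/2. Key observation: steps 4-5 multiply out to the identity, so the circuit reduces to the remaining gates.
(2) The expectation value of ZI is -1.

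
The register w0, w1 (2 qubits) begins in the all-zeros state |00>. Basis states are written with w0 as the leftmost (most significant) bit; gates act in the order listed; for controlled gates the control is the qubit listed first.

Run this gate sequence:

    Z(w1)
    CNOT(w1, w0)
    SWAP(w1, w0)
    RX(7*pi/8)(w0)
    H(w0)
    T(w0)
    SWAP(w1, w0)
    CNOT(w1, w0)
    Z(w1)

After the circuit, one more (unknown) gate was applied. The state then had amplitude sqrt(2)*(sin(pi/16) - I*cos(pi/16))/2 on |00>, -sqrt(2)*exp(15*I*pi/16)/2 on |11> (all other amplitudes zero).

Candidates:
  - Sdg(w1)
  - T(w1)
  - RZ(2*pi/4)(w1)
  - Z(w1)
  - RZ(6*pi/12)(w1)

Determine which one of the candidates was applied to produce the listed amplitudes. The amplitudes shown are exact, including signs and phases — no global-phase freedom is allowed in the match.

The unique candidate consistent with the amplitudes is T(w1).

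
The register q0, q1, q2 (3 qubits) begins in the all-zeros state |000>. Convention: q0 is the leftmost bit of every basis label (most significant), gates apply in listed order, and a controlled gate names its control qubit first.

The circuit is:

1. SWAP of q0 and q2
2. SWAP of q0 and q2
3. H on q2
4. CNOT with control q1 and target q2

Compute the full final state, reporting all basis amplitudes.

After the circuit, the state carries amplitude sqrt(2)/2 on |000>, sqrt(2)/2 on |001>, and 0 on every other basis state. Key observation: steps 1-2 multiply out to the identity, so the circuit reduces to the remaining gates.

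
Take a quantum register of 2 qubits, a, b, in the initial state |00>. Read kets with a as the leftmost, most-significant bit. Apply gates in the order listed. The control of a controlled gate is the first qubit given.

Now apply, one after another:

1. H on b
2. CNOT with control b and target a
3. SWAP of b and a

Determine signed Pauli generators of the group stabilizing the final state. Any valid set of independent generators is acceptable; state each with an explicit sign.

One valid set of independent stabilizer generators is +XX, +ZZ (any independent generating set of the same group is equally correct).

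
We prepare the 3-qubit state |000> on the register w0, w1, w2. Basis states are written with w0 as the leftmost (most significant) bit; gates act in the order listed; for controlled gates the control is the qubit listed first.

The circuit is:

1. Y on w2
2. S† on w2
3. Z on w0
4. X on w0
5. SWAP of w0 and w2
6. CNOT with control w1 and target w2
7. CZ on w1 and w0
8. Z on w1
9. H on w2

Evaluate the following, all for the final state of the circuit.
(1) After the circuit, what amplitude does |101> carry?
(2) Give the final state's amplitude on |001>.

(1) The amplitude on |101> is -sqrt(2)/2.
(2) |001> carries amplitude 0 in the final state.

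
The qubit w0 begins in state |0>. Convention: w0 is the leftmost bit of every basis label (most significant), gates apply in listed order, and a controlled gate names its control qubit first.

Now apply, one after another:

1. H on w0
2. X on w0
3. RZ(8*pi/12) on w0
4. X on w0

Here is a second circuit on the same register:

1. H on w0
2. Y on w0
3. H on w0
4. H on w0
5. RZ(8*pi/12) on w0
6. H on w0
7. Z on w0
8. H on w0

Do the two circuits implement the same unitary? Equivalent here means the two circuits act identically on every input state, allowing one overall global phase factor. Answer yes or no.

No: there is an input state on which the two circuits produce genuinely different outputs (not merely differing by a phase).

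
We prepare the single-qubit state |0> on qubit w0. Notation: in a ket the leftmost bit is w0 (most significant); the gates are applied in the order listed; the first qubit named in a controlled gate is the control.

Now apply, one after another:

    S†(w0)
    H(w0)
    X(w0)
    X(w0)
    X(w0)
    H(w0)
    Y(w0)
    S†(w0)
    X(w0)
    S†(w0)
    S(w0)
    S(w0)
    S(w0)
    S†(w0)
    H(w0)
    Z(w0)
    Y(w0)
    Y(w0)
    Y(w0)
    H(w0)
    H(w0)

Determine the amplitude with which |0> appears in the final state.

The final state's coefficient on |0> equals sqrt(2)*I/2.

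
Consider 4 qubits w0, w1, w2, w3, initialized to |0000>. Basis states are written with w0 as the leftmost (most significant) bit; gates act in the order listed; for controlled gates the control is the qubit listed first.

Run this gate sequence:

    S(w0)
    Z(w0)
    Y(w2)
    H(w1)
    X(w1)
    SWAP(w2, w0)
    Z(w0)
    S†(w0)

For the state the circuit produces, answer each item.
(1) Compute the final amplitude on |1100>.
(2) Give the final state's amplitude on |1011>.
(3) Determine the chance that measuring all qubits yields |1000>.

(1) The final state's coefficient on |1100> equals -sqrt(2)/2.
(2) The amplitude on |1011> is 0.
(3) The probability of measuring |1000> is 1/2.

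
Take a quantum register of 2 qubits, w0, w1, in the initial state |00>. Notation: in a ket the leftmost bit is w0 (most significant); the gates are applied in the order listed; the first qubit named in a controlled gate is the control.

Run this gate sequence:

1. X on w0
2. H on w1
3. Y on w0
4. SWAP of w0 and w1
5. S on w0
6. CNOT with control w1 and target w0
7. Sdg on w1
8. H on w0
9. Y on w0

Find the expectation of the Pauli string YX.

The expectation value of YX is 0.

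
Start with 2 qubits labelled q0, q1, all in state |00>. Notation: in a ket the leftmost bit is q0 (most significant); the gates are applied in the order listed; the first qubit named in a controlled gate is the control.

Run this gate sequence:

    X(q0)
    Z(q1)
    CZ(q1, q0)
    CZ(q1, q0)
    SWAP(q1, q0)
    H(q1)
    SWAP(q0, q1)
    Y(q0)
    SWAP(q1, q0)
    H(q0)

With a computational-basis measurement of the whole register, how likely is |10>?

The probability of measuring |10> is 1/4.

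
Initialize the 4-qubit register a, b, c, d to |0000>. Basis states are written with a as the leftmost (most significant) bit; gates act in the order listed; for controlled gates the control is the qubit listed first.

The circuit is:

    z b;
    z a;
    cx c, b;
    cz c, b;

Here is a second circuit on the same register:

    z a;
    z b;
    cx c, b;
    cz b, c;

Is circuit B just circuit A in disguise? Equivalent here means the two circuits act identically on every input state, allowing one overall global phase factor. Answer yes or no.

Yes, they are equivalent — the unitaries differ by at most a global phase.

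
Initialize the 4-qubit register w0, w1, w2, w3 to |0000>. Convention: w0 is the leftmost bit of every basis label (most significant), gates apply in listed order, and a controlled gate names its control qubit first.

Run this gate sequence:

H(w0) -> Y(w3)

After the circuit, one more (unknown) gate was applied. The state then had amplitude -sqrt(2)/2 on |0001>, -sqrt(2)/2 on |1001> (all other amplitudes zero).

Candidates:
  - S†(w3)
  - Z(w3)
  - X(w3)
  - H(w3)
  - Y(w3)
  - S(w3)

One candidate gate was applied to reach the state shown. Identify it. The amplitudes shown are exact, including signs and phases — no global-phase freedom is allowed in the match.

The applied gate was S(w3).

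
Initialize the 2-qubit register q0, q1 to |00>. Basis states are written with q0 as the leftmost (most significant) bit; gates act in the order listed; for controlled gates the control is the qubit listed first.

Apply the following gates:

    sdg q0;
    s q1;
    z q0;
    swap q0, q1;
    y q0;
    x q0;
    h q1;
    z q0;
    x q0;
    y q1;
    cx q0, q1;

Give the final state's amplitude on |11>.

The amplitude on |11> is sqrt(2)/2.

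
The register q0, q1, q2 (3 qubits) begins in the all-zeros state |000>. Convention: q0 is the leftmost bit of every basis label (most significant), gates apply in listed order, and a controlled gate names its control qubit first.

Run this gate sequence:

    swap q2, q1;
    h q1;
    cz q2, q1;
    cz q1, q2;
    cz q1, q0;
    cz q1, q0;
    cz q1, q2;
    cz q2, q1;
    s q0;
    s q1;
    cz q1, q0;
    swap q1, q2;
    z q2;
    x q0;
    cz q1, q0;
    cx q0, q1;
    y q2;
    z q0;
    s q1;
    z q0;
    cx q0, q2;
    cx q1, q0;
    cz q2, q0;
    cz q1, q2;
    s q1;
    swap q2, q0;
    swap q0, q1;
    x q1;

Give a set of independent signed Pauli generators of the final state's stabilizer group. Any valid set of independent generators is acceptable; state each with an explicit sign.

The final state is stabilized by the group generated by +IYI, -ZII, +IIZ; other independent generating sets are equally valid. Key observation: the block from step 3 through step 8 cancels to the identity and can be dropped.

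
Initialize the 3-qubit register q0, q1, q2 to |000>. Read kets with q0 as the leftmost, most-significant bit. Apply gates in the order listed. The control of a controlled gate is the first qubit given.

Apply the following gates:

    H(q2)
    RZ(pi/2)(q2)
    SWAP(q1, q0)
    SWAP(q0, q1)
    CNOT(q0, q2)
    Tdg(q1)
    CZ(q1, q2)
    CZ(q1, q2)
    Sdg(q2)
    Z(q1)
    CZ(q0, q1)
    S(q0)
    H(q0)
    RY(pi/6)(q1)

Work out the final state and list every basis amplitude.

The resulting statevector has amplitude (-sqrt(6) - sqrt(2))*exp(3*I*pi/4)/8 on |000>, (-sqrt(6) - sqrt(2))*exp(3*I*pi/4)/8 on |001>, (-sqrt(6) + sqrt(2))*exp(3*I*pi/4)/8 on |010>, (-sqrt(6) + sqrt(2))*exp(3*I*pi/4)/8 on |011>, (-sqrt(6) - sqrt(2))*exp(3*I*pi/4)/8 on |100>, (-sqrt(6) - sqrt(2))*exp(3*I*pi/4)/8 on |101>, (-sqrt(6) + sqrt(2))*exp(3*I*pi/4)/8 on |110>, (-sqrt(6) + sqrt(2))*exp(3*I*pi/4)/8 on |111>.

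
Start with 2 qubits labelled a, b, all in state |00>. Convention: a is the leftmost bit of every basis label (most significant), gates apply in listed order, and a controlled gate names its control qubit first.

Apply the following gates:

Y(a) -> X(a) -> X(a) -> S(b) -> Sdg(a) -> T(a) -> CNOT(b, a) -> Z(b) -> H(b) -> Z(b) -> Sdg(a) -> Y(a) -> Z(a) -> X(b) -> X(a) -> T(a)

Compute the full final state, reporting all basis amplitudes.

After the circuit, the state carries amplitude 0 on |00>, 0 on |01>, sqrt(2)*I/2 on |10>, -sqrt(2)*I/2 on |11>. Key observation: gates 2-3 undo each other exactly, leaving only the rest of the circuit to track.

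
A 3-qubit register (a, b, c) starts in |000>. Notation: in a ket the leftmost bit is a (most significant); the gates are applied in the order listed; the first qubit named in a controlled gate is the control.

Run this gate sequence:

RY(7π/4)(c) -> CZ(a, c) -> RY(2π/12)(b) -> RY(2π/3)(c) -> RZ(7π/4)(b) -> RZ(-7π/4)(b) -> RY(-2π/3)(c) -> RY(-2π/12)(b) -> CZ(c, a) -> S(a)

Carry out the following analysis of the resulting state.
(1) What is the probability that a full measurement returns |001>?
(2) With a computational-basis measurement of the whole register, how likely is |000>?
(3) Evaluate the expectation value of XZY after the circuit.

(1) Outcome |001> occurs with probability 1/2 - sqrt(2)/4.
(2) A full measurement returns |000> with probability sqrt(2)/4 + 1/2.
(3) The observable XZY averages to 0.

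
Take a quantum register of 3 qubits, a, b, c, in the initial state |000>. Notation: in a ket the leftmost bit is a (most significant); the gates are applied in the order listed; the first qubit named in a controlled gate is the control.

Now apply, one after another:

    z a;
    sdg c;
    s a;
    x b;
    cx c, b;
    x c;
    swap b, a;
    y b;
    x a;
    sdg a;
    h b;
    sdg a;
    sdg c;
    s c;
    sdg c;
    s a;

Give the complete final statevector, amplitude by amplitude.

The resulting statevector has amplitude sqrt(2)/2 on |001>, -sqrt(2)/2 on |011>, and 0 on every other basis state.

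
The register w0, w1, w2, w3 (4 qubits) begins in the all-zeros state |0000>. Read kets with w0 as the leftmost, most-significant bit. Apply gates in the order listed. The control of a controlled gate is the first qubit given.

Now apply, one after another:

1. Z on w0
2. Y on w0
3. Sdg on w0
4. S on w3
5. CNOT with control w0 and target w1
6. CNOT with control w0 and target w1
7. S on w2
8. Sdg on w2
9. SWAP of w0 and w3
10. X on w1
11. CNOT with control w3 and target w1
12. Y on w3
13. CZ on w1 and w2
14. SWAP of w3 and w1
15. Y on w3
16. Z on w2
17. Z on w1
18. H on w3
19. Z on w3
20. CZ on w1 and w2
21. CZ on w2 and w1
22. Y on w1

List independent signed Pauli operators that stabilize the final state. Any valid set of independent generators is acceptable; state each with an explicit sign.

One valid set of independent stabilizer generators is +IIIX, +ZIII, -IZII, +IIZI (any independent generating set of the same group is equally correct).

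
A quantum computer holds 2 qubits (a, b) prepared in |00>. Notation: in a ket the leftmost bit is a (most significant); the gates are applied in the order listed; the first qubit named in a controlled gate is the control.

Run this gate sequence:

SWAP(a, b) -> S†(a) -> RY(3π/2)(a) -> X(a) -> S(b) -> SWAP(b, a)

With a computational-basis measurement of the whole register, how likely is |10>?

Outcome |10> occurs with probability 0.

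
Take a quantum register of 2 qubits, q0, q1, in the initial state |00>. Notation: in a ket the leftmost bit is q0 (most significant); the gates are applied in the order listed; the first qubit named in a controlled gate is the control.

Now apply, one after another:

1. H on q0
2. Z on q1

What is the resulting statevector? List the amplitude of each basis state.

The final amplitudes are sqrt(2)/2 on |00>, 0 on |01>, sqrt(2)/2 on |10>, 0 on |11>.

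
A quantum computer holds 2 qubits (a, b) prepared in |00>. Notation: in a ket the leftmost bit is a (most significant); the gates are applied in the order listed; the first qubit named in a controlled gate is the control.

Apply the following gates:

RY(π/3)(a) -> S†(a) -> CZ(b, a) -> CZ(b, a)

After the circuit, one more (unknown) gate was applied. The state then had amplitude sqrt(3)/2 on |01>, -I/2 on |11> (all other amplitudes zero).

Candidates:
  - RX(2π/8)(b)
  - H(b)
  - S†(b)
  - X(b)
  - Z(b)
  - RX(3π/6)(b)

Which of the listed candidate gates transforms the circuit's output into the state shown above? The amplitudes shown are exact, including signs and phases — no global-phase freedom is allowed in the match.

The applied gate was X(b).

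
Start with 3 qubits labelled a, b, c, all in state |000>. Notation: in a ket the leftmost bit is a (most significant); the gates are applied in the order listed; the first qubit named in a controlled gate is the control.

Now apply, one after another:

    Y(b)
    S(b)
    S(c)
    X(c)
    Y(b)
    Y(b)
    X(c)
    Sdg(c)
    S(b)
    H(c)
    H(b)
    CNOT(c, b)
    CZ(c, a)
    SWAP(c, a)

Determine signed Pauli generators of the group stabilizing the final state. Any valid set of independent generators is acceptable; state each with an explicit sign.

The stabilizer group can be generated by -XII, -IXI, +IIZ, among other valid generating sets. Key observation: gates 3-8 undo each other exactly, leaving only the rest of the circuit to track.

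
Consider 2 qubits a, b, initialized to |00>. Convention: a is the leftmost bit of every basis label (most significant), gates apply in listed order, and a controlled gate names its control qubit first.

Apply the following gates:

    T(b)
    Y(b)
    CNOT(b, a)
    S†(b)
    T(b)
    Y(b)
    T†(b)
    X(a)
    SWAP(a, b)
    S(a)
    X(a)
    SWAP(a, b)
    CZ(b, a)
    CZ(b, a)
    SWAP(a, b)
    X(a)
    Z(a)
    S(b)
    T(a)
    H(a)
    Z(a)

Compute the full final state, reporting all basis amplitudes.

After the circuit, the state carries amplitude -sqrt(2)*exp(3*I*pi/4)/2 on |00>, 0 on |01>, sqrt(2)*exp(3*I*pi/4)/2 on |10>, 0 on |11>. Key observation: the block from step 11 through step 16 cancels to the identity and can be dropped.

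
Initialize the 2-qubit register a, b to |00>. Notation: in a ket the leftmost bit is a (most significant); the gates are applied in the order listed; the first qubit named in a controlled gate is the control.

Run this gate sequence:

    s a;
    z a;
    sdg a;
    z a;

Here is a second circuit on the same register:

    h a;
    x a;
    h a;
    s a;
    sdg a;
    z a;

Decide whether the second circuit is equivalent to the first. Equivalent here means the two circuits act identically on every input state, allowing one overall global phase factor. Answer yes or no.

Yes: on every input state the two circuits agree up to one overall phase factor.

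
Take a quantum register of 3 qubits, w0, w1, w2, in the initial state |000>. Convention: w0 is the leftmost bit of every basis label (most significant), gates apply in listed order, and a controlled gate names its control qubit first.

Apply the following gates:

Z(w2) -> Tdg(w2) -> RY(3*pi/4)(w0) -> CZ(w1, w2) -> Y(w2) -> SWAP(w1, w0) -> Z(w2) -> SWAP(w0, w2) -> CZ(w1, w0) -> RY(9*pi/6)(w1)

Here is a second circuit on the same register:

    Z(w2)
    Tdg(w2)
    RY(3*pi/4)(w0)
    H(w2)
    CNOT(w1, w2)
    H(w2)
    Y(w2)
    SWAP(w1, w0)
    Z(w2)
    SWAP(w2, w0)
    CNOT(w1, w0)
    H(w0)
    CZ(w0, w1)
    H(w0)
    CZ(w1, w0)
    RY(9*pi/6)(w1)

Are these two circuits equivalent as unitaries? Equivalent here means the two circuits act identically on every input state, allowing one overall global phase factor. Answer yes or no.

Yes — the two circuits implement the same unitary up to a global phase.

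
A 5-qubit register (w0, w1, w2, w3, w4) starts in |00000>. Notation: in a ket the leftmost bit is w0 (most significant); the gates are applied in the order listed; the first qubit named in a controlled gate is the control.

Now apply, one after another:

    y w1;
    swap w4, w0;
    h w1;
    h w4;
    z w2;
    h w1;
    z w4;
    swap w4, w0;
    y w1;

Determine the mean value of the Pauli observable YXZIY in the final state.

The expectation value of YXZIY is 0.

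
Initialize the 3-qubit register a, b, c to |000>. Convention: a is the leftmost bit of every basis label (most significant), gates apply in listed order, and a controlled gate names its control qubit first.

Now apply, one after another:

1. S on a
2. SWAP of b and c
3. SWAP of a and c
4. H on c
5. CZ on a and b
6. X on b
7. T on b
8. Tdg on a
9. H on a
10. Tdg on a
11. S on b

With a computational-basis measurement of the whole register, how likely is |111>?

A full measurement returns |111> with probability 1/4.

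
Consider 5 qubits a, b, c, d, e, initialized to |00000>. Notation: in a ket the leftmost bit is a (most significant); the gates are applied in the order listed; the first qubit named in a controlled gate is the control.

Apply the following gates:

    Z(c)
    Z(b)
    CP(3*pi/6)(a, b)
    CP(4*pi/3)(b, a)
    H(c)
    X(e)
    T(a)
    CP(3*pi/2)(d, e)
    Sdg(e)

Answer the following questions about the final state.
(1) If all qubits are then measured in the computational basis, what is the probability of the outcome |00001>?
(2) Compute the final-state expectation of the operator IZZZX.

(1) Outcome |00001> occurs with probability 1/2.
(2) The expectation value of IZZZX is 0.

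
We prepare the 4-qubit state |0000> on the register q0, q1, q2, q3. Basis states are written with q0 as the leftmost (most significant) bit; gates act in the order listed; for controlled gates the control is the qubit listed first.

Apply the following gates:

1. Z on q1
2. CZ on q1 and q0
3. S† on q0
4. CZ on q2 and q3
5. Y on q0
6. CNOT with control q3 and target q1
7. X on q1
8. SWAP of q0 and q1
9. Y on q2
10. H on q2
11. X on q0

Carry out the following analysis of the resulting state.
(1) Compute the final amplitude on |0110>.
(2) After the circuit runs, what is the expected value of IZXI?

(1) |0110> carries amplitude sqrt(2)/2 in the final state.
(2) In the final state, IZXI has expectation 1.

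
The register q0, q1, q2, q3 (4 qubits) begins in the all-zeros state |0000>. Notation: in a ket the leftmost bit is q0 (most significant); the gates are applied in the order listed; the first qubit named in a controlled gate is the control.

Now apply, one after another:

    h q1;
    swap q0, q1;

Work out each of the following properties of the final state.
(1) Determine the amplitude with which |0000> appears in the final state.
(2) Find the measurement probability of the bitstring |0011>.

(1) |0000> carries amplitude sqrt(2)/2 in the final state.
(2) A full measurement returns |0011> with probability 0.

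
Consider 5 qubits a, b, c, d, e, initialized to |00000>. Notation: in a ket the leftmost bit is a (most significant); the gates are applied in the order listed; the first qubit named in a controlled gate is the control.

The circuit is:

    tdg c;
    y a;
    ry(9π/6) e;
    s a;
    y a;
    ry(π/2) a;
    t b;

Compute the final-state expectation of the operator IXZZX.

The observable IXZZX averages to 0.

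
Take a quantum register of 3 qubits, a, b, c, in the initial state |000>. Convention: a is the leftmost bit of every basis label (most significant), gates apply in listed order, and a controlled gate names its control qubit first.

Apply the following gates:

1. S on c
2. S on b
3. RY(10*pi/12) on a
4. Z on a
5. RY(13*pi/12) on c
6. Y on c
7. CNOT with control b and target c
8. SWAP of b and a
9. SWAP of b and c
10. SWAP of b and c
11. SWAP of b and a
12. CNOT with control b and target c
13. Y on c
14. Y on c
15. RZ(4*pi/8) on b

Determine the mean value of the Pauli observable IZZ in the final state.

The expectation value of IZZ is sqrt(2)/4 + sqrt(6)/4. Key observation: gates 6-13 undo each other exactly, leaving only the rest of the circuit to track.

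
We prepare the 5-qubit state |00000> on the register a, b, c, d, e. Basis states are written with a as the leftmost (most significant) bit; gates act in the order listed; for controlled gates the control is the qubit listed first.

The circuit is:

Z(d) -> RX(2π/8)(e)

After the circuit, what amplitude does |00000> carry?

The amplitude on |00000> is sqrt(sqrt(2) + 2)/2.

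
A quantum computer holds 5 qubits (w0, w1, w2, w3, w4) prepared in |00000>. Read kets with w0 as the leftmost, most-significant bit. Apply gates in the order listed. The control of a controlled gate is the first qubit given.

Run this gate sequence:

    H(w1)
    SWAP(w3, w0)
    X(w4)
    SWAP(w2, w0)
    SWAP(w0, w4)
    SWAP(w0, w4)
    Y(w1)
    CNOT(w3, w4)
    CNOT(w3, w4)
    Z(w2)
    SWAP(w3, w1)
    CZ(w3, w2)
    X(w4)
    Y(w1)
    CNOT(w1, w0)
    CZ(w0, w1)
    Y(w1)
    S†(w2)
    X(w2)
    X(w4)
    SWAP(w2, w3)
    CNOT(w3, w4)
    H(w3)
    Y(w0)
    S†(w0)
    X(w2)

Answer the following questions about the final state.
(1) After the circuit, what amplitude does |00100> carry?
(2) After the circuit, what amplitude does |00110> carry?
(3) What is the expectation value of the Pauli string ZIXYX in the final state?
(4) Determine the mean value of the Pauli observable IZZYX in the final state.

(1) The final state's coefficient on |00100> equals 1/2.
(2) The final state's coefficient on |00110> equals -1/2.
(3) The observable ZIXYX averages to 0.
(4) In the final state, IZZYX has expectation 0.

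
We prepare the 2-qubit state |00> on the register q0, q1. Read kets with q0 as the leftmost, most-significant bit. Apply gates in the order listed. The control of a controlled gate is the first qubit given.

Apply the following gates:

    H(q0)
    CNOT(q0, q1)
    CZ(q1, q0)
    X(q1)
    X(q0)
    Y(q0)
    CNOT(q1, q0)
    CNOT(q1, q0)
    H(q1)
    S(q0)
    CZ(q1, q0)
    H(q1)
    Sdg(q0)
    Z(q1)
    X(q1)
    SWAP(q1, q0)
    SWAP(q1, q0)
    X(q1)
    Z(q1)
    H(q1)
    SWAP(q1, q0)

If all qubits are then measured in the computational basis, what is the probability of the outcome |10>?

The probability of measuring |10> is 1/4. Key observation: steps 14-19 multiply out to the identity, so the circuit reduces to the remaining gates.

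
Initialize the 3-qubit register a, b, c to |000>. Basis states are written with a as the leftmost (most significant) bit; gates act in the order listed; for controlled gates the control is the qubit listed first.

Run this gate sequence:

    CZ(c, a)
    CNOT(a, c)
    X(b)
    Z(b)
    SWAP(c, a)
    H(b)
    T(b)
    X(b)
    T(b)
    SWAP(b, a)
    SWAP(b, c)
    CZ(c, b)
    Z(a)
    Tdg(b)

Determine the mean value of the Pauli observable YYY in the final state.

The observable YYY averages to 0.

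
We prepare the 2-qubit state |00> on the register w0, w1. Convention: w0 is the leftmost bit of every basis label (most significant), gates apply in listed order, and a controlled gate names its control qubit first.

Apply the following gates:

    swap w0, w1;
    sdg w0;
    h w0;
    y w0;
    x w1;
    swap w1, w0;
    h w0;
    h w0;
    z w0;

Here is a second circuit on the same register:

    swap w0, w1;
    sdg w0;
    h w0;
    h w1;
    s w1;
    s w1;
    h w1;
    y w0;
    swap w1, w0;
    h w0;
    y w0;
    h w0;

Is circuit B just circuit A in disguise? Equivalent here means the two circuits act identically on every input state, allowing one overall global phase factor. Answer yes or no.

No: there is an input state on which the two circuits produce genuinely different outputs (not merely differing by a phase).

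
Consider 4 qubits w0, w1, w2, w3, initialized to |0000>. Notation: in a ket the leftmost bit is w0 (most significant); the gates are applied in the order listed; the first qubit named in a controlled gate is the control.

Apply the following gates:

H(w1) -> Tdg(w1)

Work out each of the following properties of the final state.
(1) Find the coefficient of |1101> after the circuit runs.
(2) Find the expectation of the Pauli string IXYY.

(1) The amplitude on |1101> is 0.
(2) In the final state, IXYY has expectation 0.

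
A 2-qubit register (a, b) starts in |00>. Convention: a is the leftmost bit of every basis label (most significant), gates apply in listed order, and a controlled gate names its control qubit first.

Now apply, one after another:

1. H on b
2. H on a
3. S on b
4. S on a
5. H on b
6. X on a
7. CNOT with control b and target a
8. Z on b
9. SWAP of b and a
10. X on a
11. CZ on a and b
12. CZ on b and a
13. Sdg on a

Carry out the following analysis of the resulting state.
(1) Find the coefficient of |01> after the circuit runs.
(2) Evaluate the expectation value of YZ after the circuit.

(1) The amplitude on |01> is sqrt(2)*(-1 - I)/4.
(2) The expectation value of YZ is -1.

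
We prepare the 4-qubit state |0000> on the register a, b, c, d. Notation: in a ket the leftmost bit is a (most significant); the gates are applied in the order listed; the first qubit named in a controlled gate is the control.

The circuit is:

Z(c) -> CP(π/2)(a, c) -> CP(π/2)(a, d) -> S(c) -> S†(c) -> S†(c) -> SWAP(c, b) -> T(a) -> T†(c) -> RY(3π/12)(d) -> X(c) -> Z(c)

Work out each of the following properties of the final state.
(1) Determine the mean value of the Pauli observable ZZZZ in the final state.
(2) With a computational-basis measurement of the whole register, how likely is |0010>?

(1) The observable ZZZZ averages to -sqrt(2)/2.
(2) Outcome |0010> occurs with probability sqrt(2)/4 + 1/2.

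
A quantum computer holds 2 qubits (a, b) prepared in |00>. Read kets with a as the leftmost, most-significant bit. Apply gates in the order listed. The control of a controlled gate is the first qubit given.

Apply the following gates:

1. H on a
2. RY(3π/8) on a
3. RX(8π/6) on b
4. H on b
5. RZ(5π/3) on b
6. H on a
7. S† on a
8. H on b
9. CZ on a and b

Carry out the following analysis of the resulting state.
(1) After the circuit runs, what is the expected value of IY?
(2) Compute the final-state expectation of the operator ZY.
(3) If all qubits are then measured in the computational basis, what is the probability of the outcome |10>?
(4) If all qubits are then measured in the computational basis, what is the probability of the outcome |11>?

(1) The observable IY averages to 0.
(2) The observable ZY averages to 0.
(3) The probability of measuring |10> is 0.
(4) The probability of measuring |11> is 1/2 - sqrt(2 - sqrt(2))/4.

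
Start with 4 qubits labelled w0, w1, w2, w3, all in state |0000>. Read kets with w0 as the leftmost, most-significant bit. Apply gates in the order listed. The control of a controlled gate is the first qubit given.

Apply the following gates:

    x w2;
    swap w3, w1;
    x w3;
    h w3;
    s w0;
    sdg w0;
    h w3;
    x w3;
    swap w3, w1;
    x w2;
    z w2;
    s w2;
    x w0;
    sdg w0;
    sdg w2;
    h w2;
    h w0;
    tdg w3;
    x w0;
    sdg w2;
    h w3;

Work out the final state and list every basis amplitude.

The final amplitudes are sqrt(2)*I/4 on |0000>, sqrt(2)*I/4 on |0001>, sqrt(2)/4 on |0010>, sqrt(2)/4 on |0011>, 0 on |0100>, 0 on |0101>, 0 on |0110>, 0 on |0111>, -sqrt(2)*I/4 on |1000>, -sqrt(2)*I/4 on |1001>, -sqrt(2)/4 on |1010>, -sqrt(2)/4 on |1011>, 0 on |1100>, 0 on |1101>, 0 on |1110>, 0 on |1111>. Key observation: gates 3-8 undo each other exactly, leaving only the rest of the circuit to track.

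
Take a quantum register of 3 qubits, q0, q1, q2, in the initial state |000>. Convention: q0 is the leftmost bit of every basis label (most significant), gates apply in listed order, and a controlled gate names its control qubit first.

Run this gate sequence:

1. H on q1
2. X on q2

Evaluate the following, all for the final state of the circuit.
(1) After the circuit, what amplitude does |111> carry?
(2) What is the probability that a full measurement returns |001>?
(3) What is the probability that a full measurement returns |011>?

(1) The final state's coefficient on |111> equals 0.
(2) A full measurement returns |001> with probability 1/2.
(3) A full measurement returns |011> with probability 1/2.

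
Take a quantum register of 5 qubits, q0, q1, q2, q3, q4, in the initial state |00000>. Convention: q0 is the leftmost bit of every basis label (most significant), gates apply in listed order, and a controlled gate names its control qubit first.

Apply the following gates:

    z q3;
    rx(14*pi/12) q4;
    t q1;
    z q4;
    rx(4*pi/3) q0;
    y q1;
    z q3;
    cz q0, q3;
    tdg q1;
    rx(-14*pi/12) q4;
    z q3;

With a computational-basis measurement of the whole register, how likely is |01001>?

Outcome |01001> occurs with probability 1/16.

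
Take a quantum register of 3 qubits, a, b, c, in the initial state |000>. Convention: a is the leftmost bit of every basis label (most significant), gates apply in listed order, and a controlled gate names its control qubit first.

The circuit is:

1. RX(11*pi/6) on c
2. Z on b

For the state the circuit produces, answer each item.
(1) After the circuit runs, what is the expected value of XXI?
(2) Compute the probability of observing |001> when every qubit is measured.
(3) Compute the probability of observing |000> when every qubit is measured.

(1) In the final state, XXI has expectation 0.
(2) Outcome |001> occurs with probability 1/2 - sqrt(3)/4.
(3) The probability of measuring |000> is sqrt(3)/4 + 1/2.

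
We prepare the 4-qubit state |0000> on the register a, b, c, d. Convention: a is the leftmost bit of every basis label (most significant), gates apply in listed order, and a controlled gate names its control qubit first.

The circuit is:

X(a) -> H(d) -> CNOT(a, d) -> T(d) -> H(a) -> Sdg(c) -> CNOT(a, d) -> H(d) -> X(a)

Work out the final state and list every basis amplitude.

After the circuit, the state carries amplitude sqrt(2)*(-1 - exp(I*pi/4))/4 on |0000>, sqrt(2)*(1 - exp(I*pi/4))/4 on |0001>, sqrt(2)*(1 + exp(I*pi/4))/4 on |1000>, sqrt(2)*(1 - exp(I*pi/4))/4 on |1001>, and 0 on every other basis state.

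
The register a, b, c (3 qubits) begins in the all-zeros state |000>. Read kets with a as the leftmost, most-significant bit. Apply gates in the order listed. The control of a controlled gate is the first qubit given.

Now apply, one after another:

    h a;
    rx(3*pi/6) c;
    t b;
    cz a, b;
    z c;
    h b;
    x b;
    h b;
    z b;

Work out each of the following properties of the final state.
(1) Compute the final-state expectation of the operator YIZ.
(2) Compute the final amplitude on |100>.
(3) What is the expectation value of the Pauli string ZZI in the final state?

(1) In the final state, YIZ has expectation 0. Key observation: gates 6-9 undo each other exactly, leaving only the rest of the circuit to track.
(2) |100> carries amplitude 1/2 in the final state.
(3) In the final state, ZZI has expectation 0.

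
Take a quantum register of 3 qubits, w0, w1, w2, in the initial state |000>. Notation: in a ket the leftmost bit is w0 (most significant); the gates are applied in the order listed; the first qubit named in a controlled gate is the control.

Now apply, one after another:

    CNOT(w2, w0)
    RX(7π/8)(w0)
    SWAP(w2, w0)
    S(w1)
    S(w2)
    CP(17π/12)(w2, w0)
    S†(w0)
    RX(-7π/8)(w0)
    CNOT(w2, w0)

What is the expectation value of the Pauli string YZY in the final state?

The expectation value of YZY is sqrt(2)/4.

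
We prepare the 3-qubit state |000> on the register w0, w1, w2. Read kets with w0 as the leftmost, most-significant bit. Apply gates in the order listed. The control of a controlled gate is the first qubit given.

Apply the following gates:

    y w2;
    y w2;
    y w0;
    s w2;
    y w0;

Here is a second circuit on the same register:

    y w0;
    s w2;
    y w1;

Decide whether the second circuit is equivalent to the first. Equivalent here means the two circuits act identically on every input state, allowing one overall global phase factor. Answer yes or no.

No, they are not equivalent — no single phase factor reconciles the two unitaries.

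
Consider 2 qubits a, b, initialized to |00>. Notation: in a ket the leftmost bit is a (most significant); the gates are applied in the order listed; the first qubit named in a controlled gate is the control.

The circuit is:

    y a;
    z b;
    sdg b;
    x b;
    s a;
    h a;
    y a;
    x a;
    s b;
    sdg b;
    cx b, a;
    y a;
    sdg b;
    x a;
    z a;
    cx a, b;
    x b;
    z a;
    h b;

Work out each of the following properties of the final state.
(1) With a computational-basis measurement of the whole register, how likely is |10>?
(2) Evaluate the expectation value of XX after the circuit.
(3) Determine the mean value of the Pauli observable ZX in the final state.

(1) A full measurement returns |10> with probability 1/4. Key observation: the block from step 9 through step 10 cancels to the identity and can be dropped.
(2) In the final state, XX has expectation 0.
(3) The expectation value of ZX is 1.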